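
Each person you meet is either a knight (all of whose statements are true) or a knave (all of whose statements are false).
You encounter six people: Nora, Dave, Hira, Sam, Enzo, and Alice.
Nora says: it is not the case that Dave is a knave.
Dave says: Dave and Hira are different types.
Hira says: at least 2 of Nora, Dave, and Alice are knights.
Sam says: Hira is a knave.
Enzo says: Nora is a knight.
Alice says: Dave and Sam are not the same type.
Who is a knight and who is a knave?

Nora is a knave, so "it is not the case that Dave is a knave" must be False — and it is.
As a knave, Dave's statement "Dave and Hira are different types" should be False; it is.
Hira is a knave; "at least 2 of Nora, Dave, and Alice are knights" is False, as required.
Since Sam is a knight, "Hira is a knave" needs to be True, which holds.
Since Enzo is a knave, "Nora is a knight" needs to be False, which holds.
Alice (knight): "Dave and Sam are not the same type" — True. ✓

Knights: Sam and Alice. Knaves: Nora, Dave, Hira, and Enzo.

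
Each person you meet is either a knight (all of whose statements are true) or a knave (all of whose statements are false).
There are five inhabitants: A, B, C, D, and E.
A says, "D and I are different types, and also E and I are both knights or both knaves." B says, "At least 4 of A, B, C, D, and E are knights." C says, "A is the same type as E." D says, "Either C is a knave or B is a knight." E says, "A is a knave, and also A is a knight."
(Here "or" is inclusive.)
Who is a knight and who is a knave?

A is a knave, B is a knave, C is a knight, D is a knave, and E is a knave.

Suppose A is a knight. Then A's statement "D and I are different types, and also E and I are both knights or both knaves" would have to be true. Checking the 16 ways to assign the others, none is consistent with every speaker.
(For instance, with B=knave, C=knight, D=knave, E=knave, A's claim "D and I are different types, and also E and I are both knights or both knaves" comes out false where it would need to be true.)
So A must be a knave, making "D and I are different types, and also E and I are both knights or both knaves" false. Taking A=knave, B=knave, C=knight, D=knave, E=knave, each remaining statement checks out:
  B (knave): "at least 4 of A, B, C, D, and E are knights" — false. ✓
  C (knight): "A is the same type as E" — true. ✓
  D (knave): "either C is a knave or B is a knight" — false. ✓
  E (knave): "A is a knave, and also A is a knight" — false. ✓
This is the unique consistent assignment.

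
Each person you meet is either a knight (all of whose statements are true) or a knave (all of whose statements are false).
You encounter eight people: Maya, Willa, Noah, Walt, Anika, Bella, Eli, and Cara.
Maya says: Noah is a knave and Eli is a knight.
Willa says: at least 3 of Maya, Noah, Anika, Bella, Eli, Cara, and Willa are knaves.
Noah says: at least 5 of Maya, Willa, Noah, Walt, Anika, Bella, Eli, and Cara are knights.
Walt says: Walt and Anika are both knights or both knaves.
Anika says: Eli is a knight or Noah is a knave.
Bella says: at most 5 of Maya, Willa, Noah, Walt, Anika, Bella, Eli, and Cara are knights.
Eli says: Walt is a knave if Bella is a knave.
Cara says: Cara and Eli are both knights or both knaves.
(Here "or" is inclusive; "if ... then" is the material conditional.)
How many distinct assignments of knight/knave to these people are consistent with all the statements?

Consistent assignments:
  Maya=knave, Willa=knave, Noah=knight, Walt=knave, Anika=knight, Bella=knight, Eli=knight, Cara=knight

1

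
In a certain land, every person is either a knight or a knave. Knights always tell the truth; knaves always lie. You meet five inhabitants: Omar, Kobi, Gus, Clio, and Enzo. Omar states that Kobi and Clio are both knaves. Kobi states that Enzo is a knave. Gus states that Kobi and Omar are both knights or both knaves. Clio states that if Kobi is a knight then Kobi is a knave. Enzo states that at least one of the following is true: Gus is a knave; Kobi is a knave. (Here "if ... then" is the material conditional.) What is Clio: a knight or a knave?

Consistent assignments: {Omar=knave, Kobi=knave, Gus=knight, Clio=knight, Enzo=knight}
In every consistent assignment, Clio is a knight.

Clio is a knight.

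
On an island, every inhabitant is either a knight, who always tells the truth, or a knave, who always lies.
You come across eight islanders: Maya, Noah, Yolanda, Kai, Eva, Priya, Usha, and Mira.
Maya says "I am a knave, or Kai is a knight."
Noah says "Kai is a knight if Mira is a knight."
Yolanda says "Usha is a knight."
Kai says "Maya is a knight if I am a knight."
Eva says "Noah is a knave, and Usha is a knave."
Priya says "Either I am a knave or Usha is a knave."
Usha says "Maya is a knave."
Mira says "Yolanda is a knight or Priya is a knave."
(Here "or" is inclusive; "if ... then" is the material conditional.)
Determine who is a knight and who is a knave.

Knights: Maya, Noah, Kai, and Priya. Knaves: Yolanda, Eva, Usha, and Mira.

Maya is a knight; "I am a knave, or Kai is a knight" is True, as required.
Noah is a knight, and the claim "Kai is a knight if Mira is a knight" is indeed True.
Yolanda (knave): "Usha is a knight" — false. ✓
Kai is a knight, so "Maya is a knight if I am a knight" must be True — and it is.
Eva is a knave; "Noah is a knave, and Usha is a knave" is false, as required.
Since Priya is a knight, "either I am a knave or Usha is a knave" needs to be True, which holds.
As a knave, Usha's statement "Maya is a knave" should be false; it is.
As a knave, Mira's statement "Yolanda is a knight or Priya is a knave" should be false; it is.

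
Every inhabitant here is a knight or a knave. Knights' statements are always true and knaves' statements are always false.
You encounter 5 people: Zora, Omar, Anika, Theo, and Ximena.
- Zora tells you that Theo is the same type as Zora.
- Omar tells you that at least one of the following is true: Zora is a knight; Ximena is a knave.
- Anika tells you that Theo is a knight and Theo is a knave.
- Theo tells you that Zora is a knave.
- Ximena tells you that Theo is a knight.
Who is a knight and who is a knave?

Zora is a knave, so "Theo is the same type as Zora" must be false — and it is.
Omar is a knave, so "at least one of the following is true: Zora is a knight; Ximena is a knave" must be false — and it is.
Since Anika is a knave, "Theo is a knight and Theo is a knave" needs to be false, which holds.
Theo is a knight, and the claim "Zora is a knave" is indeed true.
Ximena is a knight; "Theo is a knight" is true, as required.

Knights: Theo and Ximena. Knaves: Zora, Omar, and Anika.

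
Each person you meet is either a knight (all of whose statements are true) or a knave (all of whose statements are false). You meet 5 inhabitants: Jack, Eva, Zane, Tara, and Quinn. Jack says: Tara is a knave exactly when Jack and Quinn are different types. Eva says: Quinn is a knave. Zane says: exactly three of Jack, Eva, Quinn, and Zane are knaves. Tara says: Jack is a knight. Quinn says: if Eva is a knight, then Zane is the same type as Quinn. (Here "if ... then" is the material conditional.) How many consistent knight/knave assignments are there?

1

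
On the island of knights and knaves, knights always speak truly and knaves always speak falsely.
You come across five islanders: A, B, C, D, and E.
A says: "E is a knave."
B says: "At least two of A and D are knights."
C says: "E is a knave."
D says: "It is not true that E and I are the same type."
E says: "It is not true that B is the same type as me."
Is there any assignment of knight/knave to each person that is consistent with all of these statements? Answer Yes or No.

Yes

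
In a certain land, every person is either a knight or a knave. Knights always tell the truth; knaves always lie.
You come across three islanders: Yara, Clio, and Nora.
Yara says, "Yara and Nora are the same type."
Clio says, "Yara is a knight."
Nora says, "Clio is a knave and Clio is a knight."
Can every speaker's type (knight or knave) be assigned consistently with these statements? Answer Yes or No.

No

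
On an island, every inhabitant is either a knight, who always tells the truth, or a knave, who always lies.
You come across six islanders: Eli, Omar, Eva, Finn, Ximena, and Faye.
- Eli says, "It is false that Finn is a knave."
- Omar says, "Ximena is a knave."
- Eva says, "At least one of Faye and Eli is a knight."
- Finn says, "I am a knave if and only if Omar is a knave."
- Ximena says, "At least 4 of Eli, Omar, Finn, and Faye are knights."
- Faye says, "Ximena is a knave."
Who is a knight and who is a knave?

Eli is a knave, Omar is a knight, Eva is a knight, Finn is a knave, Ximena is a knave, and Faye is a knight.

As a knave, Eli's statement "it is false that Finn is a knave" should be False; it is.
Omar is a knight, and the claim "Ximena is a knave" is indeed true.
Eva (knight): "at least one of Faye and Eli is a knight" — true. ✓
Finn is a knave, and the claim "I am a knave if and only if Omar is a knave" is indeed False.
Ximena is a knave; "at least 4 of Eli, Omar, Finn, and Faye are knights" is False, as required.
Since Faye is a knight, "Ximena is a knave" needs to be true, which holds.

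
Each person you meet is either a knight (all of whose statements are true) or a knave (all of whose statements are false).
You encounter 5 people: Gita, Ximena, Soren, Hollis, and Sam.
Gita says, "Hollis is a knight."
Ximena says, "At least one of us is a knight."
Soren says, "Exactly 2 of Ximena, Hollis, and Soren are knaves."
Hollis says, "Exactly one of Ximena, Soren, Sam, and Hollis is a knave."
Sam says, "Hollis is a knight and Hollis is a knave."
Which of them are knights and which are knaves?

Gita is a knave, Ximena is a knave, Soren is a knave, Hollis is a knave, and Sam is a knave.

Since Gita is a knave, "Hollis is a knight" needs to be false, which holds.
Ximena is a knave, so "at least one of us is a knight" must be false — and it is.
Since Soren is a knave, "exactly 2 of Ximena, Hollis, and Soren are knaves" needs to be false, which holds.
Hollis is a knave, so "exactly one of Ximena, Soren, Sam, and Hollis is a knave" must be false — and it is.
Sam (knave): "Hollis is a knight and Hollis is a knave" — false. ✓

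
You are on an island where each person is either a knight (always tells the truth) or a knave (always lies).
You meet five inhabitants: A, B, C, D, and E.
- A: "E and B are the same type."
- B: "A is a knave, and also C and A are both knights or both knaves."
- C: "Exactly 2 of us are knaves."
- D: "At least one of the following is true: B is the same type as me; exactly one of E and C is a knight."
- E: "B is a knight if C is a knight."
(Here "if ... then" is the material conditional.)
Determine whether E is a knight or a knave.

Consistent assignments: {A=knight, B=knave, C=knight, D=knight, E=knave}
In every consistent assignment, E is a knave.

E is a knave.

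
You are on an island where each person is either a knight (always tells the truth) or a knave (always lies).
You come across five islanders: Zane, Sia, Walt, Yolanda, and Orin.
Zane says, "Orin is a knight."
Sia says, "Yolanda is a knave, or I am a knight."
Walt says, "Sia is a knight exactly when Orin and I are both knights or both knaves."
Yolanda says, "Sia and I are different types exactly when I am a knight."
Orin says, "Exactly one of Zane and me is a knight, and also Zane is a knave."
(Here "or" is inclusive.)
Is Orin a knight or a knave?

Consistent assignments: {Zane=knave, Sia=knave, Walt=knight, Yolanda=knight, Orin=knave}; {Zane=knave, Sia=knave, Walt=knave, Yolanda=knight, Orin=knave}
In every consistent assignment, Orin is a knave.

Orin is a knave.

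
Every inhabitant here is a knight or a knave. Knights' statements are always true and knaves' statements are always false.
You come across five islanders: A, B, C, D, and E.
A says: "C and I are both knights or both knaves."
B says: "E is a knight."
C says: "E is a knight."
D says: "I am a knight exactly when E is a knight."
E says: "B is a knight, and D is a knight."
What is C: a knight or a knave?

Consistent assignments: {A=knight, B=knight, C=knight, D=knight, E=knight}; {A=knave, B=knight, C=knight, D=knight, E=knight}
In every consistent assignment, C is a knight.

C is a knight.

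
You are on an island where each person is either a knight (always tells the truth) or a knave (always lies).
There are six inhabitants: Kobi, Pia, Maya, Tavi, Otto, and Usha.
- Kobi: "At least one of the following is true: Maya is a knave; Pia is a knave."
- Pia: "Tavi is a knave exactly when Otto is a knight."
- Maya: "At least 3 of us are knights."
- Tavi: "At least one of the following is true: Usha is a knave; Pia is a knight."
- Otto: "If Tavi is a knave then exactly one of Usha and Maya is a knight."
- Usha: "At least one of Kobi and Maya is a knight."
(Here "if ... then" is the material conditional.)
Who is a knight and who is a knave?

As a knight, Kobi's statement "at least one of the following is true: Maya is a knave; Pia is a knave" should be true; it is.
Pia (knave): "Tavi is a knave exactly when Otto is a knight" — False. ✓
Maya is a knight; "at least 3 of us are knights" is true, as required.
As a knave, Tavi's statement "at least one of the following is true: Usha is a knave; Pia is a knight" should be False; it is.
Otto is a knave, so "if Tavi is a knave then exactly one of Usha and Maya is a knight" must be False — and it is.
Usha is a knight, and the claim "at least one of Kobi and Maya is a knight" is indeed true.

Knights: Kobi, Maya, and Usha. Knaves: Pia, Tavi, and Otto.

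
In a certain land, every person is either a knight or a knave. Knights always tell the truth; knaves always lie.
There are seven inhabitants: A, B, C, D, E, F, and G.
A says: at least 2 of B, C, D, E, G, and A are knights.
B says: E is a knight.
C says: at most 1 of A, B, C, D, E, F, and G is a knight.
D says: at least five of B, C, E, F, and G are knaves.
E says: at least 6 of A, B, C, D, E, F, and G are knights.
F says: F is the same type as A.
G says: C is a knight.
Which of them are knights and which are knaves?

A is a knight, B is a knave, C is a knave, D is a knight, E is a knave, F is a knave, and G is a knave.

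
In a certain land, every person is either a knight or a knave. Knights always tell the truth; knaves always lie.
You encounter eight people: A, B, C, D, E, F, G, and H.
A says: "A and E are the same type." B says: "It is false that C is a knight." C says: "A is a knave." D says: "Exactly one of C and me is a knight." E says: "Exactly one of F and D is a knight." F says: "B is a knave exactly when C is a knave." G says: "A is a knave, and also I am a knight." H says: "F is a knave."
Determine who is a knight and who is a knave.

As a knight, A's statement "A and E are the same type" should be true; it is.
B (knight): "it is false that C is a knight" — true. ✓
As a knave, C's statement "A is a knave" should be False; it is.
D is a knight, so "exactly one of C and me is a knight" must be true — and it is.
E is a knight; "exactly one of F and D is a knight" is true, as required.
As a knave, F's statement "B is a knave exactly when C is a knave" should be False; it is.
Since G is a knave, "A is a knave, and also I am a knight" needs to be False, which holds.
H is a knight, so "F is a knave" must be true — and it is.

A is a knight, B is a knight, C is a knave, D is a knight, E is a knight, F is a knave, G is a knave, and H is a knight.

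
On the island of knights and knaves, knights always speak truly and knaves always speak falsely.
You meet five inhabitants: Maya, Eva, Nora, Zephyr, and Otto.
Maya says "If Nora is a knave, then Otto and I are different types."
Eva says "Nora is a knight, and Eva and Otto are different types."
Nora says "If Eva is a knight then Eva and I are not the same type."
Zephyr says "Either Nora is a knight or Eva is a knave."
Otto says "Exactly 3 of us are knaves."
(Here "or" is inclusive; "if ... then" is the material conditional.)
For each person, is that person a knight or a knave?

Knights: Maya, Nora, and Zephyr. Knaves: Eva and Otto.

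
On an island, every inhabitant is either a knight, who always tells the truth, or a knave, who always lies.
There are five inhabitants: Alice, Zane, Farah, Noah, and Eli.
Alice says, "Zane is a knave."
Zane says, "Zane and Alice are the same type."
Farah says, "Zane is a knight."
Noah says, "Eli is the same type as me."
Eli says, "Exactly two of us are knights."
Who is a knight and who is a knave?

Alice is a knight, Zane is a knave, Farah is a knave, Noah is a knave, and Eli is a knight.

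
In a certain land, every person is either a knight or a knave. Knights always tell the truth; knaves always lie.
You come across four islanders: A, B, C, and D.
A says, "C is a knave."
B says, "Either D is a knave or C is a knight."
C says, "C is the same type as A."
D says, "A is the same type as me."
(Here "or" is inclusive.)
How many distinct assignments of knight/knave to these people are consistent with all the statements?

Consistent assignments:
  A=knight, B=knight, C=knave, D=knave
  A=knight, B=knave, C=knave, D=knight

2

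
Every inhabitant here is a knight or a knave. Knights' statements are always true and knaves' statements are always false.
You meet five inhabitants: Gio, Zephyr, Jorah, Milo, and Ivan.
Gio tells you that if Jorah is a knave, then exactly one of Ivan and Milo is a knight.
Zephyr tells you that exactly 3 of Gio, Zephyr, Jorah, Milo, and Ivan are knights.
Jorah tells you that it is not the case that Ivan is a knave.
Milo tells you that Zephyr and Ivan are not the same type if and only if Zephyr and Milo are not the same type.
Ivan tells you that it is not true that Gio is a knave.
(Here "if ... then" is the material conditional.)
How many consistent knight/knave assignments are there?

1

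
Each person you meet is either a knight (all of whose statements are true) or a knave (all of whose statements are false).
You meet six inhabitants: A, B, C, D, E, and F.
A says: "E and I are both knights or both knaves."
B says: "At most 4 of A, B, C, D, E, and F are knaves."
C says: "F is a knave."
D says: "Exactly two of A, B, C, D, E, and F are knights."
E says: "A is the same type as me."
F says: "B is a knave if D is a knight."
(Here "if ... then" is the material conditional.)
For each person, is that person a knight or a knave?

A is a knight, and the claim "E and I are both knights or both knaves" is indeed True.
Since B is a knight, "at most 4 of A, B, C, D, E, and F are knaves" needs to be True, which holds.
C is a knave; "F is a knave" is false, as required.
D is a knave, so "exactly two of A, B, C, D, E, and F are knights" must be false — and it is.
E is a knight; "A is the same type as me" is True, as required.
As a knight, F's statement "B is a knave if D is a knight" should be True; it is.

A is a knight, B is a knight, C is a knave, D is a knave, E is a knight, and F is a knight.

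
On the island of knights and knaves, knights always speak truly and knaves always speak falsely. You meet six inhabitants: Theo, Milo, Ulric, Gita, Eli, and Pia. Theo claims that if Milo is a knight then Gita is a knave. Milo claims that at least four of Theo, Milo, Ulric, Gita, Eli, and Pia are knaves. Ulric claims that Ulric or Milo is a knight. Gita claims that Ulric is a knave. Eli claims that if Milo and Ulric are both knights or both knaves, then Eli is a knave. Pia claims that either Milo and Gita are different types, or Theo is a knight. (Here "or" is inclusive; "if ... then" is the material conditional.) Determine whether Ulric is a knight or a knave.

Ulric is a knight.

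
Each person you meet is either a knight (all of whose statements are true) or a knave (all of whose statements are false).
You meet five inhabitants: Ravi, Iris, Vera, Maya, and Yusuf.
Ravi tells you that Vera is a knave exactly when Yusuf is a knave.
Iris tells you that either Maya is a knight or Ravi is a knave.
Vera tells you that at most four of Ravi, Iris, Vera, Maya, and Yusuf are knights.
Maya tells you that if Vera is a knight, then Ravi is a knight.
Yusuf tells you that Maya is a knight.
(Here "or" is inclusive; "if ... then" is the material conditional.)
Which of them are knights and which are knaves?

Ravi is a knave, Iris is a knight, Vera is a knight, Maya is a knave, and Yusuf is a knave.

Suppose Ravi is a knight. Then Ravi's statement "Vera is a knave exactly when Yusuf is a knave" would have to be true. Checking the 16 ways to assign the others, none is consistent with every speaker.
(For instance, with Iris=knight, Vera=knight, Maya=knave, Yusuf=knave, Ravi's claim "Vera is a knave exactly when Yusuf is a knave" comes out false where it would need to be true.)
So Ravi must be a knave, making "Vera is a knave exactly when Yusuf is a knave" false. Taking Ravi=knave, Iris=knight, Vera=knight, Maya=knave, Yusuf=knave, each remaining statement checks out:
  Iris (knight): "either Maya is a knight or Ravi is a knave" — true. ✓
  Vera (knight): "at most four of Ravi, Iris, Vera, Maya, and Yusuf are knights" — true. ✓
  Maya (knave): "if Vera is a knight, then Ravi is a knight" — false. ✓
  Yusuf (knave): "Maya is a knight" — false. ✓
This is the unique consistent assignment.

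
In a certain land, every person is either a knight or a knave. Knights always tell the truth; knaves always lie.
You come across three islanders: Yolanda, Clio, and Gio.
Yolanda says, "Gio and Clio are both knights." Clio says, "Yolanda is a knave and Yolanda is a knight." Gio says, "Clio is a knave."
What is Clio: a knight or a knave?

Clio is a knave.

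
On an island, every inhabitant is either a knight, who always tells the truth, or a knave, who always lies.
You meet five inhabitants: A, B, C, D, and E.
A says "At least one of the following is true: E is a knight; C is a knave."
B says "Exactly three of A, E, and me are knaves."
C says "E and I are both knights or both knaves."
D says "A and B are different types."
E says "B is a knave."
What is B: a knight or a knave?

Consistent assignments: {A=knight, B=knave, C=knight, D=knight, E=knight}; {A=knight, B=knave, C=knave, D=knight, E=knight}
In every consistent assignment, B is a knave.

B is a knave.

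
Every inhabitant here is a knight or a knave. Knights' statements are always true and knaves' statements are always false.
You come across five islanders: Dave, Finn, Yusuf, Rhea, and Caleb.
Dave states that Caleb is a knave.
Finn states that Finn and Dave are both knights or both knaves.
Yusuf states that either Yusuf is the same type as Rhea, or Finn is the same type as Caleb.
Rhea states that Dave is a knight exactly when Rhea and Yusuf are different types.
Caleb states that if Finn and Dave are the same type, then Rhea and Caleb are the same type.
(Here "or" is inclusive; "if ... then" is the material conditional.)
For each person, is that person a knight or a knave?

Since Dave is a knight, "Caleb is a knave" needs to be true, which holds.
Finn is a knight, and the claim "Finn and Dave are both knights or both knaves" is indeed true.
Yusuf is a knave, so "either Yusuf is the same type as Rhea, or Finn is the same type as Caleb" must be false — and it is.
Rhea is a knight, so "Dave is a knight exactly when Rhea and Yusuf are different types" must be true — and it is.
As a knave, Caleb's statement "if Finn and Dave are the same type, then Rhea and Caleb are the same type" should be false; it is.

Knights: Dave, Finn, and Rhea. Knaves: Yusuf and Caleb.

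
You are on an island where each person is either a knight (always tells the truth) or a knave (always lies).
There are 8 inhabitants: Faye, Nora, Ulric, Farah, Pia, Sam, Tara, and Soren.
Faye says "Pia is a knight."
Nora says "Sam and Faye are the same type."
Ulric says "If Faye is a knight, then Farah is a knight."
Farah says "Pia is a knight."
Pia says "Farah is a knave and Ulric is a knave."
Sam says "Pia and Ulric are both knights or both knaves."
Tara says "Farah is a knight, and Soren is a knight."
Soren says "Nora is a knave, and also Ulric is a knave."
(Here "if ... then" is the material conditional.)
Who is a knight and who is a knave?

Faye is a knave, and the claim "Pia is a knight" is indeed False.
Nora (knight): "Sam and Faye are the same type" — true. ✓
Since Ulric is a knight, "if Faye is a knight, then Farah is a knight" needs to be true, which holds.
Farah is a knave; "Pia is a knight" is False, as required.
Pia is a knave, so "Farah is a knave and Ulric is a knave" must be False — and it is.
Sam is a knave, so "Pia and Ulric are both knights or both knaves" must be False — and it is.
Tara (knave): "Farah is a knight, and Soren is a knight" — False. ✓
Since Soren is a knave, "Nora is a knave, and also Ulric is a knave" needs to be False, which holds.

Faye is a knave, Nora is a knight, Ulric is a knight, Farah is a knave, Pia is a knave, Sam is a knave, Tara is a knave, and Soren is a knave.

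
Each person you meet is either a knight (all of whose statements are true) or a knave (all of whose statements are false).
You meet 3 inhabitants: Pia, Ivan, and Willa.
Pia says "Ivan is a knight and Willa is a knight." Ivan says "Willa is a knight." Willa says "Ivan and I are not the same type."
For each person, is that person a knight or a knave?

Pia is a knave, so "Ivan is a knight and Willa is a knight" must be false — and it is.
Ivan is a knave, and the claim "Willa is a knight" is indeed false.
As a knave, Willa's statement "Ivan and I are not the same type" should be false; it is.

Pia is a knave, Ivan is a knave, and Willa is a knave.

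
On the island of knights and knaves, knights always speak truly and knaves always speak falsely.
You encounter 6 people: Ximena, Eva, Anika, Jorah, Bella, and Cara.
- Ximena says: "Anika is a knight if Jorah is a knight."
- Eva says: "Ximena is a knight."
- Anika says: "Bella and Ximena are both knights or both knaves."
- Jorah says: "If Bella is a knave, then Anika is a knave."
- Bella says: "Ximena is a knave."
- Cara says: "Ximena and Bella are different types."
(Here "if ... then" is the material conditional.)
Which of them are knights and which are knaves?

Knights: Jorah, Bella, and Cara. Knaves: Ximena, Eva, and Anika.

Since Ximena is a knave, "Anika is a knight if Jorah is a knight" needs to be False, which holds.
Since Eva is a knave, "Ximena is a knight" needs to be False, which holds.
Anika (knave): "Bella and Ximena are both knights or both knaves" — False. ✓
Jorah (knight): "if Bella is a knave, then Anika is a knave" — true. ✓
Bella is a knight, so "Ximena is a knave" must be true — and it is.
As a knight, Cara's statement "Ximena and Bella are different types" should be true; it is.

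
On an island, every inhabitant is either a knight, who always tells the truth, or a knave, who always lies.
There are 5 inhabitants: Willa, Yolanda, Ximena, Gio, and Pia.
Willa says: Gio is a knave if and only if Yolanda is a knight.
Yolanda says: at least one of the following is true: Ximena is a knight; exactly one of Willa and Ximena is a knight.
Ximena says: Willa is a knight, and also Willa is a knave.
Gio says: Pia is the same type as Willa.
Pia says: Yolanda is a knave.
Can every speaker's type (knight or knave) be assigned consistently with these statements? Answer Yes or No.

Yes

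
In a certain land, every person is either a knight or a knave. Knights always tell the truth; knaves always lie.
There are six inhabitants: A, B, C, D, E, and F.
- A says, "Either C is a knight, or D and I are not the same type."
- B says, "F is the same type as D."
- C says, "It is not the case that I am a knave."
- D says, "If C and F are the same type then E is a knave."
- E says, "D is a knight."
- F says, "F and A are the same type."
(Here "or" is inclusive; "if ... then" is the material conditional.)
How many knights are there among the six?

4

The unique consistent assignment is A=knight, B=knave, C=knight, D=knight, E=knight, F=knave.
That has 4 knights.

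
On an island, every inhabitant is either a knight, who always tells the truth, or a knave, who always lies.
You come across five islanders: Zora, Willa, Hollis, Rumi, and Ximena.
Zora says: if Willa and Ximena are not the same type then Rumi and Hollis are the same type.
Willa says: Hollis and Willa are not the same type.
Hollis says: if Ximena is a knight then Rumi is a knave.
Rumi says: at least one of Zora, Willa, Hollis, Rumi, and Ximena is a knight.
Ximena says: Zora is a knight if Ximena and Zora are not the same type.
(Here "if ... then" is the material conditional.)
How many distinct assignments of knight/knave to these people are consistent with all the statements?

Consistent assignments:
  Zora=knight, Willa=knight, Hollis=knave, Rumi=knight, Ximena=knight

1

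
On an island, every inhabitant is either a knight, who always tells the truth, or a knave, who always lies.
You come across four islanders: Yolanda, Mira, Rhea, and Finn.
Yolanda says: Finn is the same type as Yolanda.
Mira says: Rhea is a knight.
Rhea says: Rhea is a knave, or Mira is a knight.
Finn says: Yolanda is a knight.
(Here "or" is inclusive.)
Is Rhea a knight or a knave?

Rhea is a knight.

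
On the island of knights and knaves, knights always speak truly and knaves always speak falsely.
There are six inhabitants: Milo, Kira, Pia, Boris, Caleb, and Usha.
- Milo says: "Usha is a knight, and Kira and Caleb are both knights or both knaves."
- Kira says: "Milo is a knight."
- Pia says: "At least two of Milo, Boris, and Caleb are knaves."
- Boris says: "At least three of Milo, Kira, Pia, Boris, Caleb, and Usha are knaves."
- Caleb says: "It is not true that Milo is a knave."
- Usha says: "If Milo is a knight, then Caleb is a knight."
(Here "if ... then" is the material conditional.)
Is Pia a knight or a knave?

Consistent assignments: {Milo=knight, Kira=knight, Pia=knave, Boris=knave, Caleb=knight, Usha=knight}
In every consistent assignment, Pia is a knave.

Pia is a knave.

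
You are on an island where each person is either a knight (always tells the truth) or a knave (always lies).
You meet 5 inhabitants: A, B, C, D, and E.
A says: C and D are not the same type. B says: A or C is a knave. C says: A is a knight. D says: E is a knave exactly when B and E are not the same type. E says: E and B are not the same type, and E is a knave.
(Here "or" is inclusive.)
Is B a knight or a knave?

B is a knave.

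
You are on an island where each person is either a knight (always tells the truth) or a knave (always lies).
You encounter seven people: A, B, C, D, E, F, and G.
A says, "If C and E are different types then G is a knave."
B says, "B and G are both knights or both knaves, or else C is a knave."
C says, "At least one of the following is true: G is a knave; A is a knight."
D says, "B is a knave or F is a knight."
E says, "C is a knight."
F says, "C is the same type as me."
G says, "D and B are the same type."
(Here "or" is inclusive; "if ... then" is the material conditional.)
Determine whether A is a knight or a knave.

Consistent assignments: {A=knight, B=knight, C=knight, D=knight, E=knight, F=knight, G=knight}
In every consistent assignment, A is a knight.

A is a knight.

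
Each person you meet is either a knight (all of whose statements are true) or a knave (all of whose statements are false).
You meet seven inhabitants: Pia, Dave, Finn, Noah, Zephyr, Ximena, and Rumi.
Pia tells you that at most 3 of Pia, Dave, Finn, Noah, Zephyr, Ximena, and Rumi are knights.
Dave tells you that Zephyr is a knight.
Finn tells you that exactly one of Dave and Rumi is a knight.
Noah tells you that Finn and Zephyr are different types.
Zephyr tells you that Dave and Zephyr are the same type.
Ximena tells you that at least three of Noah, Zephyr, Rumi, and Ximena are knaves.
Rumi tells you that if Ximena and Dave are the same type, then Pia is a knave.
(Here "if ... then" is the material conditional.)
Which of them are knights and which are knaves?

Pia is a knave, Dave is a knight, Finn is a knave, Noah is a knight, Zephyr is a knight, Ximena is a knave, and Rumi is a knight.

Pia (knave): "at most 3 of Pia, Dave, Finn, Noah, Zephyr, Ximena, and Rumi are knights" — False. ✓
Dave (knight): "Zephyr is a knight" — true. ✓
As a knave, Finn's statement "exactly one of Dave and Rumi is a knight" should be False; it is.
Noah is a knight; "Finn and Zephyr are different types" is true, as required.
Zephyr (knight): "Dave and Zephyr are the same type" — true. ✓
Since Ximena is a knave, "at least three of Noah, Zephyr, Rumi, and Ximena are knaves" needs to be False, which holds.
Rumi is a knight; "if Ximena and Dave are the same type, then Pia is a knave" is true, as required.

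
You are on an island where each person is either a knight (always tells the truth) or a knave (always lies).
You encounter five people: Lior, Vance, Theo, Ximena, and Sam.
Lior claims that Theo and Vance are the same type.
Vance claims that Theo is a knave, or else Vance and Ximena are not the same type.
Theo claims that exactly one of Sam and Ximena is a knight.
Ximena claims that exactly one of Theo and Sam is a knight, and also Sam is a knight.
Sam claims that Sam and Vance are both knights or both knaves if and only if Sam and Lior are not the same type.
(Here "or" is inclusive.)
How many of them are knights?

3

The unique consistent assignment is Lior=knave, Vance=knight, Theo=knave, Ximena=knight, Sam=knight.
That has 3 knights.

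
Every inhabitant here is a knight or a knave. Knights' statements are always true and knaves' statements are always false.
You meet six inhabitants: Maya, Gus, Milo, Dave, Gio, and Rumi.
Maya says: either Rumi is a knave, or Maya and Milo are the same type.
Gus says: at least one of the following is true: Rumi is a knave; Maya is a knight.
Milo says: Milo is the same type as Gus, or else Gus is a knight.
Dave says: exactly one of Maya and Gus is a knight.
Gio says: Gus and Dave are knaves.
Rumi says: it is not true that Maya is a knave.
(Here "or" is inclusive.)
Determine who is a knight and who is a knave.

Maya is a knight, Gus is a knight, Milo is a knight, Dave is a knave, Gio is a knave, and Rumi is a knight.

Maya is a knight, so "either Rumi is a knave, or Maya and Milo are the same type" must be true — and it is.
Since Gus is a knight, "at least one of the following is true: Rumi is a knave; Maya is a knight" needs to be true, which holds.
Milo is a knight, so "Milo is the same type as Gus, or else Gus is a knight" must be true — and it is.
As a knave, Dave's statement "exactly one of Maya and Gus is a knight" should be False; it is.
Gio (knave): "Gus and Dave are knaves" — False. ✓
Rumi (knight): "it is not true that Maya is a knave" — true. ✓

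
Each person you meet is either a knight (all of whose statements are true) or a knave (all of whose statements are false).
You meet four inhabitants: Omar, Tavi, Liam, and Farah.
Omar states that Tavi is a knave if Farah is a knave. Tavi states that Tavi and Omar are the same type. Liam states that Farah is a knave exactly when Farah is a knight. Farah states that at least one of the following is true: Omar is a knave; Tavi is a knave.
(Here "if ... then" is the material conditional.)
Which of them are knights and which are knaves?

Since Omar is a knight, "Tavi is a knave if Farah is a knave" needs to be true, which holds.
Tavi is a knave, and the claim "Tavi and Omar are the same type" is indeed False.
Liam is a knave; "Farah is a knave exactly when Farah is a knight" is False, as required.
As a knight, Farah's statement "at least one of the following is true: Omar is a knave; Tavi is a knave" should be true; it is.

Knights: Omar and Farah. Knaves: Tavi and Liam.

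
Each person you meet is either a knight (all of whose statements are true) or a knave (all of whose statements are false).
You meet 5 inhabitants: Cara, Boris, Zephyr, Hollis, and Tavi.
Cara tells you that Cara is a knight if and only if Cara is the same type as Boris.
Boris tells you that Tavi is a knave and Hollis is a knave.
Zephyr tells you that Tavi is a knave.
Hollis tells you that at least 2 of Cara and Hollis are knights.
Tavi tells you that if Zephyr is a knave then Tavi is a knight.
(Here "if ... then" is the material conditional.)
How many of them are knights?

The unique consistent assignment is Cara=knave, Boris=knave, Zephyr=knave, Hollis=knave, Tavi=knight.
That has 1 knight.

1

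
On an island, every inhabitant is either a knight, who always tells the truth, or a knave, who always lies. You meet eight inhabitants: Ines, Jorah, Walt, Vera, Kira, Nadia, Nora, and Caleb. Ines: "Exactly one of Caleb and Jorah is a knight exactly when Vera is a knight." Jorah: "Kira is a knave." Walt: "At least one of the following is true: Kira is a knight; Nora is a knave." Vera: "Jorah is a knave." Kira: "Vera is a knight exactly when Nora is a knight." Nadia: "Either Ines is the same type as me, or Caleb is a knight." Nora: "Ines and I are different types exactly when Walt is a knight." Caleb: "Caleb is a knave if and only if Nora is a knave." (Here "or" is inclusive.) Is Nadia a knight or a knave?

Nadia is a knight.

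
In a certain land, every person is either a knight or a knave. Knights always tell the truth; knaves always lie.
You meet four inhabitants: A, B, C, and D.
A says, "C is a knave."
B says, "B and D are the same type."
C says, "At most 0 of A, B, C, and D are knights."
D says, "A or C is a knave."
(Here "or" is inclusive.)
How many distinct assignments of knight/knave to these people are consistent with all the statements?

2

Consistent assignments:
  A=knight, B=knight, C=knave, D=knight
  A=knight, B=knave, C=knave, D=knight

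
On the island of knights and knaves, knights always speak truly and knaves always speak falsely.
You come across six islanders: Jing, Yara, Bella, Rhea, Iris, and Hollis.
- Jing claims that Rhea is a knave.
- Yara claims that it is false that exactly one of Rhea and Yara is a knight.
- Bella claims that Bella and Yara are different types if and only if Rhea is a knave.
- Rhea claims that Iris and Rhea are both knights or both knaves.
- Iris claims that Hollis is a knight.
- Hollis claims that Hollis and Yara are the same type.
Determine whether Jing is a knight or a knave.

Jing is a knave.

Consistent assignments: {Jing=knave, Yara=knight, Bella=knight, Rhea=knight, Iris=knight, Hollis=knight}; {Jing=knave, Yara=knight, Bella=knave, Rhea=knight, Iris=knight, Hollis=knight}
In every consistent assignment, Jing is a knave.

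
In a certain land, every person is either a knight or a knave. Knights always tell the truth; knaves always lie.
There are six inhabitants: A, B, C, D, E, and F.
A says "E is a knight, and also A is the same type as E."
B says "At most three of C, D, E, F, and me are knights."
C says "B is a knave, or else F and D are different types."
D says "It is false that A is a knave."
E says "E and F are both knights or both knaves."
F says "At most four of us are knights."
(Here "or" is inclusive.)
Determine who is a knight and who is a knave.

Knights: B, C, and F. Knaves: A, D, and E.

A is a knave, so "E is a knight, and also A is the same type as E" must be False — and it is.
Since B is a knight, "at most three of C, D, E, F, and me are knights" needs to be true, which holds.
As a knight, C's statement "B is a knave, or else F and D are different types" should be true; it is.
As a knave, D's statement "it is false that A is a knave" should be False; it is.
E is a knave, so "E and F are both knights or both knaves" must be False — and it is.
F is a knight, and the claim "at most four of us are knights" is indeed true.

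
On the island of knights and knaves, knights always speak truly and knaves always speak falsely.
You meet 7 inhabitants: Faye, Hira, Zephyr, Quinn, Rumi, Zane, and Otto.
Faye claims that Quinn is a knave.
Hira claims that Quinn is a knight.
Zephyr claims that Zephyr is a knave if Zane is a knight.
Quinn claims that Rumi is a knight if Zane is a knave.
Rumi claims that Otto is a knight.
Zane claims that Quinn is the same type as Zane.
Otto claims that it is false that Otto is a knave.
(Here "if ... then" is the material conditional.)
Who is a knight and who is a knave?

Faye is a knave, Hira is a knight, Zephyr is a knight, Quinn is a knight, Rumi is a knight, Zane is a knave, and Otto is a knight.

Faye is a knave, so "Quinn is a knave" must be false — and it is.
Hira (knight): "Quinn is a knight" — true. ✓
Since Zephyr is a knight, "Zephyr is a knave if Zane is a knight" needs to be true, which holds.
Since Quinn is a knight, "Rumi is a knight if Zane is a knave" needs to be true, which holds.
Rumi is a knight, and the claim "Otto is a knight" is indeed true.
Zane is a knave; "Quinn is the same type as Zane" is false, as required.
Otto is a knight, and the claim "it is false that Otto is a knave" is indeed true.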